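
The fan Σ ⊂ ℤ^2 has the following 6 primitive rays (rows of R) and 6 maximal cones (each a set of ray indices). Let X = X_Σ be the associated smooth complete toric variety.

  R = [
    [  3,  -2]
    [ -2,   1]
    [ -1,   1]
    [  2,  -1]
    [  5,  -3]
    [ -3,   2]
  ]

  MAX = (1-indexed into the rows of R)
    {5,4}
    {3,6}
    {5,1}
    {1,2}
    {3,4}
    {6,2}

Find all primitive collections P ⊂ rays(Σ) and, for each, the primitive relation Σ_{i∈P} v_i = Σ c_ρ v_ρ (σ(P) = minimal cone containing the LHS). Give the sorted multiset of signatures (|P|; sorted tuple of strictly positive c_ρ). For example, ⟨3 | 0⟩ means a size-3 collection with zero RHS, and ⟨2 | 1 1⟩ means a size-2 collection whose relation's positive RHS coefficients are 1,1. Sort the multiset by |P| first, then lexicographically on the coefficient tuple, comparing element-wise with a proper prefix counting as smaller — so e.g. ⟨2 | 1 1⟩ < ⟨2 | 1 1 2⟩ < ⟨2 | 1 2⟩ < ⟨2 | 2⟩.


Primitive collections (9):

  P={1,6}:  v_{1} + v_{6} = 0  ⇒ sig = ⟨2 | 0⟩
  P={2,4}:  v_{2} + v_{4} = 0  ⇒ sig = ⟨2 | 0⟩
  P={1,3}:  v_{1} + v_{3} = v_{4}  ⇒ sig = ⟨2 | 1⟩
  P={1,4}:  v_{1} + v_{4} = v_{5}  ⇒ sig = ⟨2 | 1⟩
  P={2,3}:  v_{2} + v_{3} = v_{6}  ⇒ sig = ⟨2 | 1⟩
  P={2,5}:  v_{2} + v_{5} = v_{1}  ⇒ sig = ⟨2 | 1⟩
  P={4,6}:  v_{4} + v_{6} = v_{3}  ⇒ sig = ⟨2 | 1⟩
  P={5,6}:  v_{5} + v_{6} = v_{4}  ⇒ sig = ⟨2 | 1⟩
  P={3,5}:  v_{3} + v_{5} = 2·v_{4}  ⇒ sig = ⟨2 | 2⟩

so the primitive-relation signature multiset is
{ ⟨2 | 0⟩ ×2,  ⟨2 | 1⟩ ×6,  ⟨2 | 2⟩ }


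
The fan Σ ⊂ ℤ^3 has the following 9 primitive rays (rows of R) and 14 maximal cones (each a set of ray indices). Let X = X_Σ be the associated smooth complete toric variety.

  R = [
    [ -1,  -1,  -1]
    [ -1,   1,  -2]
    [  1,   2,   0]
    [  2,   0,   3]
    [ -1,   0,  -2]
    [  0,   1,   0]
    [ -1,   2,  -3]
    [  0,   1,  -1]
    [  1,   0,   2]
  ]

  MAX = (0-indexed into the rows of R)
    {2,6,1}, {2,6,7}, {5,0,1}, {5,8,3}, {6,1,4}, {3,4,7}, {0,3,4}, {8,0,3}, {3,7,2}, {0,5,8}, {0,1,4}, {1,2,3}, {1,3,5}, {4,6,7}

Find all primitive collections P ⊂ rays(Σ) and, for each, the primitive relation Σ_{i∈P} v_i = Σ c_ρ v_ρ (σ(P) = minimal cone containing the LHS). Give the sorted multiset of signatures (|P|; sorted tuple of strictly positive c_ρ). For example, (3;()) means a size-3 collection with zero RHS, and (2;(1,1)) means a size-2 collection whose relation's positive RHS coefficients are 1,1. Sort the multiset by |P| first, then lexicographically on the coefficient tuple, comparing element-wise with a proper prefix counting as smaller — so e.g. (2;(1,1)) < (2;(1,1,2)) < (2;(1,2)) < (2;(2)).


Σ has 18 primitive collections:

  P = {4,8}:  v_{4} + v_{8} = 0 — sig = (2;())
  P = {0,2}:  v_{0} + v_{2} = v_{7} — sig = (2;(1))
  P = {0,7}:  v_{0} + v_{7} = v_{4} — sig = (2;(1))
  P = {1,7}:  v_{1} + v_{7} = v_{6} — sig = (2;(1))
  P = {1,8}:  v_{1} + v_{8} = v_{5} — sig = (2;(1))
  P = {3,6}:  v_{3} + v_{6} = v_{2} — sig = (2;(1))
  P = {4,5}:  v_{4} + v_{5} = v_{1} — sig = (2;(1))
  P = {0,6}:  v_{0} + v_{6} = v_{1} + v_{4} — sig = (2;(1,1))
  P = {7,8}:  v_{7} + v_{8} = v_{1} + v_{3} — sig = (2;(1,1))
  P = {5,7}:  v_{5} + v_{7} = 2·v_{1} + v_{3} — sig = (2;(1,2))
  P = {6,8}:  v_{6} + v_{8} = 2·v_{1} + v_{3} — sig = (2;(1,2))
  P = {5,6}:  v_{5} + v_{6} = 3·v_{1} + v_{3} — sig = (2;(1,3))
  P = {2,4}:  v_{2} + v_{4} = 2·v_{7} — sig = (2;(2))
  P = {2,8}:  v_{2} + v_{8} = 2·v_{1} + 2·v_{3} — sig = (2;(2,2))
  P = {2,5}:  v_{2} + v_{5} = 3·v_{1} + 2·v_{3} — sig = (2;(2,3))
  P = {0,1,3}:  v_{0} + v_{1} + v_{3} = 0 — sig = (3;())
  P = {0,3,5}:  v_{0} + v_{3} + v_{5} = v_{8} — sig = (3;(1))
  P = {1,3,4}:  v_{1} + v_{3} + v_{4} = v_{7} — sig = (3;(1))

so the primitive-relation signature multiset is
[(2;()), (2;(1)), (2;(1)), (2;(1)), (2;(1)), (2;(1)), (2;(1)), (2;(1,1)), (2;(1,1)), (2;(1,2)), (2;(1,2)), (2;(1,3)), (2;(2)), (2;(2,2)), (2;(2,3)), (3;()), (3;(1)), (3;(1))]


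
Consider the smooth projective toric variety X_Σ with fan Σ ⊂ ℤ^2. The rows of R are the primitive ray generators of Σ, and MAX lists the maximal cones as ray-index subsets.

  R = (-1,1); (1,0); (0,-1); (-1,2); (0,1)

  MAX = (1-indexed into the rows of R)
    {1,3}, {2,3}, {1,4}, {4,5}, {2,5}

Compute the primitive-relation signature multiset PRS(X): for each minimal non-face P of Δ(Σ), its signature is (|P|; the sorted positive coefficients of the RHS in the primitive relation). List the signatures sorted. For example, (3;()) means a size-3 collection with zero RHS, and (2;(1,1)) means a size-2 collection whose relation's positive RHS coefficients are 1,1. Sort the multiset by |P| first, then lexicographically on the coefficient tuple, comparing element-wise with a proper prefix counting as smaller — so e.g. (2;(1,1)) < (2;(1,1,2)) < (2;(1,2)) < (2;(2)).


Σ has 5 primitive collections:

  {3,5}:  v_{3} + v_{5} = 0  →  sig = (2;())
  {1,2}:  v_{1} + v_{2} = v_{5}  →  sig = (2;(1))
  {1,5}:  v_{1} + v_{5} = v_{4}  →  sig = (2;(1))
  {3,4}:  v_{3} + v_{4} = v_{1}  →  sig = (2;(1))
  {2,4}:  v_{2} + v_{4} = 2·v_{5}  →  sig = (2;(2))

Signatures (|P|; sorted positive RHS coefficients), sorted:
    (2;())
    (2;(1))
    (2;(1))
    (2;(1))
    (2;(2))


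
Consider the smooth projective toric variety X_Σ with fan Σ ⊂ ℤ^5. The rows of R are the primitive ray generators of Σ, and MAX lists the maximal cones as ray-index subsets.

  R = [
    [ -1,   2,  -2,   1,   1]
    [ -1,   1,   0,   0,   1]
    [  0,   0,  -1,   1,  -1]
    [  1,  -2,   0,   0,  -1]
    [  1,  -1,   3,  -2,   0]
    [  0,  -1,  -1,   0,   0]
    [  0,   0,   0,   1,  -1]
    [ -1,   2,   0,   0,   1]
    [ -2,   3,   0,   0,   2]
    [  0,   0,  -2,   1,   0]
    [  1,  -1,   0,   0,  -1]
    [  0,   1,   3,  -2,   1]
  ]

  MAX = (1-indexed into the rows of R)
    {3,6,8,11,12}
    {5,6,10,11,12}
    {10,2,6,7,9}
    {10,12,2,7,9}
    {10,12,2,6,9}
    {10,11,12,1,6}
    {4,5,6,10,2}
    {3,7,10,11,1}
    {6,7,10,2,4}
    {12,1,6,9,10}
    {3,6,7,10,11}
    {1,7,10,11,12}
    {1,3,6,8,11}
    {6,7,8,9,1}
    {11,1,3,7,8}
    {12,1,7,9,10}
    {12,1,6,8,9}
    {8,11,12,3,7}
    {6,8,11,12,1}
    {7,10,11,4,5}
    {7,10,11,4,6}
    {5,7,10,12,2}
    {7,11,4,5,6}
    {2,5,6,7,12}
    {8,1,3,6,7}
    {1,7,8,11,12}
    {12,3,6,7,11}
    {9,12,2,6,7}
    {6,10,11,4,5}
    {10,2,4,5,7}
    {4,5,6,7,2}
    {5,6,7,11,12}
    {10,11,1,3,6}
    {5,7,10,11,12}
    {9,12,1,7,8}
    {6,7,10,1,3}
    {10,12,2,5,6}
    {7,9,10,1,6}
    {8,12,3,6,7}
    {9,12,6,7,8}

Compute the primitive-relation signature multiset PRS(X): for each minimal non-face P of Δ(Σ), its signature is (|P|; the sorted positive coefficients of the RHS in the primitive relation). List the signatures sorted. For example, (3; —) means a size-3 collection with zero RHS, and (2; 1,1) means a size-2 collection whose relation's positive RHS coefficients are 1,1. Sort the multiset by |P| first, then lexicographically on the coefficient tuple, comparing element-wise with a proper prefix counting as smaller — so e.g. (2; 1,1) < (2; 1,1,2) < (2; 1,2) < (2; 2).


Δ(Σ) — 12 vertices, 23 min non-faces:

  P = {2,11}:  v_{2} + v_{11} = 0 — sig = (2; —)
  P = {4,8}:  v_{4} + v_{8} = 0 — sig = (2; —)
  P = {1,4}:  v_{1} + v_{4} = v_{10} — sig = (2; 1)
  P = {2,8}:  v_{2} + v_{8} = v_{9} — sig = (2; 1)
  P = {4,9}:  v_{4} + v_{9} = v_{2} — sig = (2; 1)
  P = {4,12}:  v_{4} + v_{12} = v_{5} — sig = (2; 1)
  P = {5,8}:  v_{5} + v_{8} = v_{12} — sig = (2; 1)
  P = {8,10}:  v_{8} + v_{10} = v_{1} — sig = (2; 1)
  P = {9,11}:  v_{9} + v_{11} = v_{8} — sig = (2; 1)
  P = {1,2}:  v_{1} + v_{2} = v_{9} + v_{10} — sig = (2; 1,1)
  P = {1,5}:  v_{1} + v_{5} = v_{10} + v_{12} — sig = (2; 1,1)
  P = {5,9}:  v_{5} + v_{9} = v_{2} + v_{12} — sig = (2; 1,1)
  P = {2,3}:  v_{2} + v_{3} = v_{6} + v_{7} + v_{8} — sig = (2; 1,1,1)
  P = {3,4}:  v_{3} + v_{4} = v_{6} + v_{7} + v_{11} — sig = (2; 1,1,1)
  P = {3,5}:  v_{3} + v_{5} = v_{6} + v_{7} + v_{11} + v_{12} — sig = (2; 1,1,1,1)
  P = {3,9}:  v_{3} + v_{9} = v_{6} + v_{7} + 2·v_{8} — sig = (2; 1,1,2)
  P = {3,10,12}:  v_{3} + v_{10} + v_{12} = v_{8} + v_{11} — sig = (3; 1,1)
  P = {1,3,12}:  v_{1} + v_{3} + v_{12} = 2·v_{8} + v_{11} — sig = (3; 1,2)
  P = {6,7,10,12}:  v_{6} + v_{7} + v_{10} + v_{12} = 0 — sig = (4; —)
  P = {1,6,7,12}:  v_{1} + v_{6} + v_{7} + v_{12} = v_{8} — sig = (4; 1)
  P = {5,6,7,10}:  v_{5} + v_{6} + v_{7} + v_{10} = v_{4} — sig = (4; 1)
  P = {6,7,8,11}:  v_{6} + v_{7} + v_{8} + v_{11} = v_{3} — sig = (4; 1)
  P = {1,6,7,11}:  v_{1} + v_{6} + v_{7} + v_{11} = v_{3} + v_{10} — sig = (4; 1,1)

Sorted signature multiset PRS(X):
{ (2; —) ×2,  (2; 1) ×7,  (2; 1,1) ×3,  (2; 1,1,1) ×2,  (2; 1,1,1,1),  (2; 1,1,2),  (3; 1,1),  (3; 1,2),  (4; —),  (4; 1) ×3,  (4; 1,1) }


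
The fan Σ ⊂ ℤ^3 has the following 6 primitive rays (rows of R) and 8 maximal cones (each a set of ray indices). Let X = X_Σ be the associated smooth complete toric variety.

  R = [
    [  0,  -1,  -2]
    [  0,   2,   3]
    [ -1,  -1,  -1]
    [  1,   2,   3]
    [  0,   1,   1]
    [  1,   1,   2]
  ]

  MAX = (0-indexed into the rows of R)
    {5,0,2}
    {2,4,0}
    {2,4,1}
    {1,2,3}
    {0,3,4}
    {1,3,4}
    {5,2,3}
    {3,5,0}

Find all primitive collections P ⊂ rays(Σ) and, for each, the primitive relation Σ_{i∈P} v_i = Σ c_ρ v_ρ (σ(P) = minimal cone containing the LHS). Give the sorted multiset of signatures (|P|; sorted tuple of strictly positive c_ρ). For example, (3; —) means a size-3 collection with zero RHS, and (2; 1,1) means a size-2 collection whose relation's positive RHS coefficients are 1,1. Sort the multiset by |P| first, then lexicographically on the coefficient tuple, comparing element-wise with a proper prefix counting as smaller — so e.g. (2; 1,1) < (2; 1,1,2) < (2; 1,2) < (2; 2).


|primitive collections| = 5. Relations:

  {0,1}:  v_{0} + v_{1} = v_{4} — sig = (2; 1)
  {4,5}:  v_{4} + v_{5} = v_{3} — sig = (2; 1)
  {1,5}:  v_{1} + v_{5} = v_{2} + 2·v_{3} — sig = (2; 1,2)
  {0,2,3}:  v_{0} + v_{2} + v_{3} = 0 — sig = (3; —)
  {2,3,4}:  v_{2} + v_{3} + v_{4} = v_{1} — sig = (3; 1)

Sorted signature multiset PRS(X):
    |P|=2: 3 collections, coeffs (1), (1), (1,2)
    |P|=3: 2 collections, coeffs (), (1)


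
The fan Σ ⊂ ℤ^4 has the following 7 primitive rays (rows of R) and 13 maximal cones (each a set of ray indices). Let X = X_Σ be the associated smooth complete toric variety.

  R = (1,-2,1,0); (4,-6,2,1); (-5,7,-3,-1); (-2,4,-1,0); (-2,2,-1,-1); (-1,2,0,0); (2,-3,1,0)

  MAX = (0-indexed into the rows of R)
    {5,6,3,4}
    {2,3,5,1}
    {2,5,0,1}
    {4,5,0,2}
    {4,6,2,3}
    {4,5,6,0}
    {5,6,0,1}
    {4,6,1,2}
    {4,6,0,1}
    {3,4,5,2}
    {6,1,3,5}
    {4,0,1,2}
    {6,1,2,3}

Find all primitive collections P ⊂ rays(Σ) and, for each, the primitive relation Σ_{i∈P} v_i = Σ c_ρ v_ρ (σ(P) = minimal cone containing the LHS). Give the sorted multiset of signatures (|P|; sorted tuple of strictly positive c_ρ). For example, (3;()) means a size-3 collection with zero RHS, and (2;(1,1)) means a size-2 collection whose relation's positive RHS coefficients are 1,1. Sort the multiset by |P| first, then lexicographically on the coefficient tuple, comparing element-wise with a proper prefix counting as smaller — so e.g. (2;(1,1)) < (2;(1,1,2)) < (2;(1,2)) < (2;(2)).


The 5 primitive collections of Σ (r=7, n=4):

  • {0,3}:  v_{0} + v_{3} = v_{5} ; sig = (2;(1))
  • {1,3,4}:  v_{1} + v_{3} + v_{4} = 0 ; sig = (3;())
  • {0,2,6}:  v_{0} + v_{2} + v_{6} = v_{4} ; sig = (3;(1))
  • {1,4,5}:  v_{1} + v_{4} + v_{5} = v_{0} ; sig = (3;(1))
  • {2,5,6}:  v_{2} + v_{5} + v_{6} = v_{3} + v_{4} ; sig = (3;(1,1))

Signatures (|P|; sorted positive RHS coefficients), sorted:
    (2;(1))
    (3;())
    (3;(1))
    (3;(1))
    (3;(1,1))


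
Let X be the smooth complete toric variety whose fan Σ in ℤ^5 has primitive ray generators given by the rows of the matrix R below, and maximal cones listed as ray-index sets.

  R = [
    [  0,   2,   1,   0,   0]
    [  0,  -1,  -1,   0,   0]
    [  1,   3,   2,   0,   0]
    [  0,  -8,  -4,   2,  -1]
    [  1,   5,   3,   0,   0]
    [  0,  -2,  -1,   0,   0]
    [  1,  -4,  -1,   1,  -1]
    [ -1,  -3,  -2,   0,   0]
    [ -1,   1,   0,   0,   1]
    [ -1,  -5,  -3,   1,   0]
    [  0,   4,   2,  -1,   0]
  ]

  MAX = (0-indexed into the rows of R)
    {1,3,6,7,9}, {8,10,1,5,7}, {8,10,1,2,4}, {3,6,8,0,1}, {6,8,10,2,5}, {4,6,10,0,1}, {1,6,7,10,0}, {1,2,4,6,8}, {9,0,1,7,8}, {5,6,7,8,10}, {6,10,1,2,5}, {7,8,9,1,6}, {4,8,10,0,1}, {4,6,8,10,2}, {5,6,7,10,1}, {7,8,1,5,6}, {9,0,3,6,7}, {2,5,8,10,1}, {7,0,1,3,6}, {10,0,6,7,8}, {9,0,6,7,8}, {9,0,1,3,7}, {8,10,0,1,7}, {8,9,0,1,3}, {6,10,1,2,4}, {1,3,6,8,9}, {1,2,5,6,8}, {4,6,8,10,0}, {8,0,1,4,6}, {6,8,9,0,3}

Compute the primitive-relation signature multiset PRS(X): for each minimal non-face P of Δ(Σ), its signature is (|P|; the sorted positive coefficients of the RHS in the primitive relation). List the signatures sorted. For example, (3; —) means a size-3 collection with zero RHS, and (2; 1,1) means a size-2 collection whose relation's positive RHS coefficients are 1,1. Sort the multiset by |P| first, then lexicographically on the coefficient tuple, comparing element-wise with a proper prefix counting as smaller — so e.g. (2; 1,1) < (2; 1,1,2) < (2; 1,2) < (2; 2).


Minimal non-faces — 17 found among 11 rays, 30 max cones:

  P={0,5}:  v_{0} + v_{5} = 0  ⟹  sig = (2; —)
  P={2,7}:  v_{2} + v_{7} = 0  ⟹  sig = (2; —)
  P={0,2}:  v_{0} + v_{2} = v_{4}  ⟹  sig = (2; 1)
  P={4,5}:  v_{4} + v_{5} = v_{2}  ⟹  sig = (2; 1)
  P={4,7}:  v_{4} + v_{7} = v_{0}  ⟹  sig = (2; 1)
  P={9,10}:  v_{9} + v_{10} = v_{0} + v_{7}  ⟹  sig = (2; 1,1)
  P={3,5}:  v_{3} + v_{5} = v_{1} + v_{6} + v_{9}  ⟹  sig = (2; 1,1,1)
  P={2,9}:  v_{2} + v_{9} = v_{0} + v_{1} + v_{6} + v_{8}  ⟹  sig = (2; 1,1,1,1)
  P={5,9}:  v_{5} + v_{9} = v_{1} + v_{6} + v_{7} + v_{8}  ⟹  sig = (2; 1,1,1,1)
  P={3,10}:  v_{3} + v_{10} = 2·v_{0} + v_{1} + v_{6} + v_{7}  ⟹  sig = (2; 1,1,1,2)
  P={4,9}:  v_{4} + v_{9} = 2·v_{0} + v_{1} + v_{6} + v_{8}  ⟹  sig = (2; 1,1,1,2)
  P={2,3}:  v_{2} + v_{3} = 2·v_{0} + 2·v_{1} + 2·v_{6} + v_{8}  ⟹  sig = (2; 1,2,2,2)
  P={3,4}:  v_{3} + v_{4} = 3·v_{0} + 2·v_{1} + 2·v_{6} + v_{8}  ⟹  sig = (2; 1,2,2,3)
  P={3,7,8}:  v_{3} + v_{7} + v_{8} = 2·v_{9}  ⟹  sig = (3; 2)
  P={1,6,8,10}:  v_{1} + v_{6} + v_{8} + v_{10} = 0  ⟹  sig = (4; —)
  P={0,1,6,9}:  v_{0} + v_{1} + v_{6} + v_{9} = v_{3}  ⟹  sig = (4; 1)
  P={0,1,6,7,8}:  v_{0} + v_{1} + v_{6} + v_{7} + v_{8} = v_{9}  ⟹  sig = (5; 1)

Sorted signature multiset PRS(X):
[(2; —), (2; —), (2; 1), (2; 1), (2; 1), (2; 1,1), (2; 1,1,1), (2; 1,1,1,1), (2; 1,1,1,1), (2; 1,1,1,2), (2; 1,1,1,2), (2; 1,2,2,2), (2; 1,2,2,3), (3; 2), (4; —), (4; 1), (5; 1)]


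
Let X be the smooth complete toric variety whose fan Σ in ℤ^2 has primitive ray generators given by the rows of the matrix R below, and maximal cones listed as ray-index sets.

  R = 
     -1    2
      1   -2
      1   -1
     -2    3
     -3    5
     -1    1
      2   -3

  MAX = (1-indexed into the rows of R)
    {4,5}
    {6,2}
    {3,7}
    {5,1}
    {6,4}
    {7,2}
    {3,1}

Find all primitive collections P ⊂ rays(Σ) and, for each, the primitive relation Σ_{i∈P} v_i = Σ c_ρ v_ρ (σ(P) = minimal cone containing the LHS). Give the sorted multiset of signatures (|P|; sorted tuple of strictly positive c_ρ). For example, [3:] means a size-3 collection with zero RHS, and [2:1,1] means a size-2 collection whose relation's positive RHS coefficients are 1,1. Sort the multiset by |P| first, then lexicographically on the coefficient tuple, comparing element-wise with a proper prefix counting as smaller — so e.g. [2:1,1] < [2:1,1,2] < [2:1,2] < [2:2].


14 minimal non-faces of Δ(Σ) (on 7 rays):

  P={1,2}:  v_{1} + v_{2} = 0  →  sig = [2:]
  P={3,6}:  v_{3} + v_{6} = 0  →  sig = [2:]
  P={4,7}:  v_{4} + v_{7} = 0  →  sig = [2:]
  P={1,4}:  v_{1} + v_{4} = v_{5}  →  sig = [2:1]
  P={1,6}:  v_{1} + v_{6} = v_{4}  →  sig = [2:1]
  P={1,7}:  v_{1} + v_{7} = v_{3}  →  sig = [2:1]
  P={2,3}:  v_{2} + v_{3} = v_{7}  →  sig = [2:1]
  P={2,4}:  v_{2} + v_{4} = v_{6}  →  sig = [2:1]
  P={2,5}:  v_{2} + v_{5} = v_{4}  →  sig = [2:1]
  P={3,4}:  v_{3} + v_{4} = v_{1}  →  sig = [2:1]
  P={5,7}:  v_{5} + v_{7} = v_{1}  →  sig = [2:1]
  P={6,7}:  v_{6} + v_{7} = v_{2}  →  sig = [2:1]
  P={3,5}:  v_{3} + v_{5} = 2·v_{1}  →  sig = [2:2]
  P={5,6}:  v_{5} + v_{6} = 2·v_{4}  →  sig = [2:2]

Hence PRS(X_Σ) =
    [2:]
    [2:]
    [2:]
    [2:1]
    [2:1]
    [2:1]
    [2:1]
    [2:1]
    [2:1]
    [2:1]
    [2:1]
    [2:1]
    [2:2]
    [2:2]


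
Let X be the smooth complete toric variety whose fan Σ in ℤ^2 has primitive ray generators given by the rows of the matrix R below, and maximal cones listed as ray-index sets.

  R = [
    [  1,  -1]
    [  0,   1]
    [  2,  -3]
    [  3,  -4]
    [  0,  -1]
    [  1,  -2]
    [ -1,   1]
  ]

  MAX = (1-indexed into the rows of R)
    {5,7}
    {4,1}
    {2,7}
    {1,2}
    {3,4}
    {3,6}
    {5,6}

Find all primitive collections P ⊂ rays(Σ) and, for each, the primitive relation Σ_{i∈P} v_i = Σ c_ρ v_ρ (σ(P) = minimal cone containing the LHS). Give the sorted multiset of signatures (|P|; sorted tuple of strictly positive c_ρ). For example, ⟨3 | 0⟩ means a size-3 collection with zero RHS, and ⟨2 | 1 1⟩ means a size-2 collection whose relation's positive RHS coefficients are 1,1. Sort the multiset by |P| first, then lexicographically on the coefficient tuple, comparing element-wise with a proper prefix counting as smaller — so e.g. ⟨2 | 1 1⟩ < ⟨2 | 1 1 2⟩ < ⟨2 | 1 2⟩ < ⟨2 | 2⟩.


|primitive collections| = 14. Relations:

  {1,7}:  v_{1} + v_{7} = 0 ; sig = ⟨2 | 0⟩
  {2,5}:  v_{2} + v_{5} = 0 ; sig = ⟨2 | 0⟩
  {1,3}:  v_{1} + v_{3} = v_{4} ; sig = ⟨2 | 1⟩
  {1,5}:  v_{1} + v_{5} = v_{6} ; sig = ⟨2 | 1⟩
  {1,6}:  v_{1} + v_{6} = v_{3} ; sig = ⟨2 | 1⟩
  {2,6}:  v_{2} + v_{6} = v_{1} ; sig = ⟨2 | 1⟩
  {3,7}:  v_{3} + v_{7} = v_{6} ; sig = ⟨2 | 1⟩
  {4,7}:  v_{4} + v_{7} = v_{3} ; sig = ⟨2 | 1⟩
  {6,7}:  v_{6} + v_{7} = v_{5} ; sig = ⟨2 | 1⟩
  {4,5}:  v_{4} + v_{5} = v_{3} + v_{6} ; sig = ⟨2 | 1 1⟩
  {2,3}:  v_{2} + v_{3} = 2·v_{1} ; sig = ⟨2 | 2⟩
  {3,5}:  v_{3} + v_{5} = 2·v_{6} ; sig = ⟨2 | 2⟩
  {4,6}:  v_{4} + v_{6} = 2·v_{3} ; sig = ⟨2 | 2⟩
  {2,4}:  v_{2} + v_{4} = 3·v_{1} ; sig = ⟨2 | 3⟩

Hence PRS(X_Σ) =
    |P|=2: 14 collections, coeffs (), (), (1), (1), (1), (1), (1), (1), (1), (1,1), (2), (2), (2), (3)


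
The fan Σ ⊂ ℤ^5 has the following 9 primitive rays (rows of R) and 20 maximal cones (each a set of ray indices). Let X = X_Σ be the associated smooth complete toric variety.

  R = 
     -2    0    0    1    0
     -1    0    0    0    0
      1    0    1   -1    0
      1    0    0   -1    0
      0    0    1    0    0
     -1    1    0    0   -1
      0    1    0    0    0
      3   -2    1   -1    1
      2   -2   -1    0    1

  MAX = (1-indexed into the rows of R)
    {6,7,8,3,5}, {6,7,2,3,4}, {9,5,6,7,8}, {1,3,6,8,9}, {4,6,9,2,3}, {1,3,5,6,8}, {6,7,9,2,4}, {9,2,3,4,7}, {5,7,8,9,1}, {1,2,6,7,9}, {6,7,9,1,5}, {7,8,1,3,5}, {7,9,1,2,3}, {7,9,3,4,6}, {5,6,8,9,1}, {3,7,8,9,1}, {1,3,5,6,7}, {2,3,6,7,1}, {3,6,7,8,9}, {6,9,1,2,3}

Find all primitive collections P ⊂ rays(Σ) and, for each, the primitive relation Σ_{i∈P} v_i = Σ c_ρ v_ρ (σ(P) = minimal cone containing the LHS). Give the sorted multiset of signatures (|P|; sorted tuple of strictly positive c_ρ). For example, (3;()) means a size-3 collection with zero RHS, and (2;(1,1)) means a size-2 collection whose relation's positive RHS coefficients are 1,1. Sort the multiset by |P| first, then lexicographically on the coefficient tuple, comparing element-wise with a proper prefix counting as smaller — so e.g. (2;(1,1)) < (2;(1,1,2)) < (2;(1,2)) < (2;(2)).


Primitive collections (9):

  • {1,4}:  v_{1} + v_{4} = v_{2}  ⇒ sig = (2;(1))
  • {4,5}:  v_{4} + v_{5} = v_{3}  ⇒ sig = (2;(1))
  • {2,5}:  v_{2} + v_{5} = v_{1} + v_{3}  ⇒ sig = (2;(1,1))
  • {2,8}:  v_{2} + v_{8} = v_{1} + 2·v_{3} + v_{9}  ⇒ sig = (2;(1,1,2))
  • {4,8}:  v_{4} + v_{8} = 2·v_{3} + v_{9}  ⇒ sig = (2;(1,2))
  • {3,5,9}:  v_{3} + v_{5} + v_{9} = v_{8}  ⇒ sig = (3;(1))
  • {1,6,7,8}:  v_{1} + v_{6} + v_{7} + v_{8} = v_{5}  ⇒ sig = (4;(1))
  • {1,3,6,7,9}:  v_{1} + v_{3} + v_{6} + v_{7} + v_{9} = 0  ⇒ sig = (5;())
  • {2,3,6,7,9}:  v_{2} + v_{3} + v_{6} + v_{7} + v_{9} = v_{4}  ⇒ sig = (5;(1))

Hence PRS(X_Σ) =
[(2;(1)), (2;(1)), (2;(1,1)), (2;(1,1,2)), (2;(1,2)), (3;(1)), (4;(1)), (5;()), (5;(1))]


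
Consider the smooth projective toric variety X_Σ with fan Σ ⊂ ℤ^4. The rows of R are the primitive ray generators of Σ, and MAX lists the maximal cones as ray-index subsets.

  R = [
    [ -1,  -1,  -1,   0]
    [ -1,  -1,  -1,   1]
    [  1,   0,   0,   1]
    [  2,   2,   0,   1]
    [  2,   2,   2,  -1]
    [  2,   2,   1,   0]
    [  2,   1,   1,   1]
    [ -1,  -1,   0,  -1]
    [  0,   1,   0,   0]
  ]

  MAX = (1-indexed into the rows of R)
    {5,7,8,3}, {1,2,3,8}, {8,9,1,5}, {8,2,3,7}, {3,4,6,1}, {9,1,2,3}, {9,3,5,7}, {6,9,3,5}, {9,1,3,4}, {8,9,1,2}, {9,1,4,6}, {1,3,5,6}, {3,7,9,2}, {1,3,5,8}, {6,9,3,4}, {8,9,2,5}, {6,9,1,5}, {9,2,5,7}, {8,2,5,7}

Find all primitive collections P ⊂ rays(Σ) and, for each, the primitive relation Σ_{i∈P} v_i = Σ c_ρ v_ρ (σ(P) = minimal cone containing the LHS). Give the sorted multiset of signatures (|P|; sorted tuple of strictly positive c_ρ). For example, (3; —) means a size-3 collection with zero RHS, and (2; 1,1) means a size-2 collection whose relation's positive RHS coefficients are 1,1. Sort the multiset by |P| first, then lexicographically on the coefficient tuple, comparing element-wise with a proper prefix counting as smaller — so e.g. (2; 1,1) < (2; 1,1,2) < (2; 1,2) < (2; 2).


14 minimal non-faces of Δ(Σ) (on 9 rays):

  P={1,7}:  v_{1} + v_{7} = v_{3}  so sig = (2; 1)
  P={2,6}:  v_{2} + v_{6} = v_{3} + v_{9}  so sig = (2; 1,1)
  P={4,8}:  v_{4} + v_{8} = v_{1} + v_{6}  so sig = (2; 1,1)
  P={6,8}:  v_{6} + v_{8} = v_{1} + v_{5}  so sig = (2; 1,1)
  P={4,7}:  v_{4} + v_{7} = 2·v_{3} + v_{6} + v_{9}  so sig = (2; 1,1,2)
  P={6,7}:  v_{6} + v_{7} = 2·v_{3} + v_{5} + v_{9}  so sig = (2; 1,1,2)
  P={2,4}:  v_{2} + v_{4} = v_{1} + 2·v_{3} + 2·v_{9}  so sig = (2; 1,2,2)
  P={4,5}:  v_{4} + v_{5} = 2·v_{6}  so sig = (2; 2)
  P={1,2,5}:  v_{1} + v_{2} + v_{5} = 0  so sig = (3; —)
  P={3,8,9}:  v_{3} + v_{8} + v_{9} = 0  so sig = (3; —)
  P={2,3,5}:  v_{2} + v_{3} + v_{5} = v_{7}  so sig = (3; 1)
  P={7,8,9}:  v_{7} + v_{8} + v_{9} = v_{2} + v_{5}  so sig = (3; 1,1)
  P={1,3,5,9}:  v_{1} + v_{3} + v_{5} + v_{9} = v_{6}  so sig = (4; 1)
  P={1,3,6,9}:  v_{1} + v_{3} + v_{6} + v_{9} = v_{4}  so sig = (4; 1)

Sorted signature multiset PRS(X):
[(2; 1), (2; 1,1), (2; 1,1), (2; 1,1), (2; 1,1,2), (2; 1,1,2), (2; 1,2,2), (2; 2), (3; —), (3; —), (3; 1), (3; 1,1), (4; 1), (4; 1)]


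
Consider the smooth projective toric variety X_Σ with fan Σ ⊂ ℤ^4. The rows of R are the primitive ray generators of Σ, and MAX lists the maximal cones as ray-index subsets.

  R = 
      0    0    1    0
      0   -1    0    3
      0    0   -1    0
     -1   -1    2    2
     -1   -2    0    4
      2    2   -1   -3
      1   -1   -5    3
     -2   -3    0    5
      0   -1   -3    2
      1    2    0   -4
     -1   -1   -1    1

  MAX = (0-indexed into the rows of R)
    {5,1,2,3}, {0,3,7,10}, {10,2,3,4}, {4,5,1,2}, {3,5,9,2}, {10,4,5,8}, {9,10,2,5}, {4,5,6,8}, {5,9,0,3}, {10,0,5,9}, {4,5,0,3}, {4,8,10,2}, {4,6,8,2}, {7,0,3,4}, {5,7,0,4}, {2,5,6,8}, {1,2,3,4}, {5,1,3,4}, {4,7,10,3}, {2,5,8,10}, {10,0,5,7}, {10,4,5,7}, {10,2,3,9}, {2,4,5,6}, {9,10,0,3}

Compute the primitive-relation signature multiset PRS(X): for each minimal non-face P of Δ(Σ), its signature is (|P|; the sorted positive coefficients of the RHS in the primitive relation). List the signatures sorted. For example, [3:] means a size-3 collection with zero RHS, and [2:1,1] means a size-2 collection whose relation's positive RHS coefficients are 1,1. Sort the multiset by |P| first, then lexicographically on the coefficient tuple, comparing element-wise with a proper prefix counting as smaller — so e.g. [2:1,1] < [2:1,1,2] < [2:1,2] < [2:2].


25 minimal non-faces of Δ(Σ) (on 11 rays):

  {0,2}:  v_{0} + v_{2} = 0 ; sig = [2:]
  {4,9}:  v_{4} + v_{9} = 0 ; sig = [2:]
  {1,10}:  v_{1} + v_{10} = v_{2} + v_{4} ; sig = [2:1,1]
  {2,7}:  v_{2} + v_{7} = v_{4} + v_{10} ; sig = [2:1,1]
  {3,8}:  v_{3} + v_{8} = v_{2} + v_{4} ; sig = [2:1,1]
  {7,9}:  v_{7} + v_{9} = v_{0} + v_{10} ; sig = [2:1,1]
  {0,1}:  v_{0} + v_{1} = v_{3} + v_{4} + v_{5} ; sig = [2:1,1,1]
  {0,6}:  v_{0} + v_{6} = v_{4} + v_{5} + v_{8} ; sig = [2:1,1,1]
  {0,8}:  v_{0} + v_{8} = v_{4} + v_{5} + v_{10} ; sig = [2:1,1,1]
  {1,9}:  v_{1} + v_{9} = v_{2} + v_{3} + v_{5} ; sig = [2:1,1,1]
  {6,9}:  v_{6} + v_{9} = v_{2} + v_{5} + v_{8} ; sig = [2:1,1,1]
  {8,9}:  v_{8} + v_{9} = v_{2} + v_{5} + v_{10} ; sig = [2:1,1,1]
  {6,7}:  v_{6} + v_{7} = 2·v_{4} + v_{5} + v_{8} + v_{10} ; sig = [2:1,1,1,2]
  {1,8}:  v_{1} + v_{8} = 2·v_{2} + 2·v_{4} + v_{5} ; sig = [2:1,2,2]
  {3,6}:  v_{3} + v_{6} = 2·v_{2} + 2·v_{4} + v_{5} ; sig = [2:1,2,2]
  {7,8}:  v_{7} + v_{8} = 2·v_{4} + v_{5} + 2·v_{10} ; sig = [2:1,2,2]
  {1,7}:  v_{1} + v_{7} = 2·v_{4} ; sig = [2:2]
  {6,10}:  v_{6} + v_{10} = 2·v_{8} ; sig = [2:2]
  {1,6}:  v_{1} + v_{6} = 3·v_{2} + 3·v_{4} + 2·v_{5} ; sig = [2:2,3,3]
  {3,5,10}:  v_{3} + v_{5} + v_{10} = 0 ; sig = [3:]
  {0,4,10}:  v_{0} + v_{4} + v_{10} = v_{7} ; sig = [3:1]
  {3,5,7}:  v_{3} + v_{5} + v_{7} = v_{0} + v_{4} ; sig = [3:1,1]
  {2,3,4,5}:  v_{2} + v_{3} + v_{4} + v_{5} = v_{1} ; sig = [4:1]
  {2,4,5,8}:  v_{2} + v_{4} + v_{5} + v_{8} = v_{6} ; sig = [4:1]
  {2,4,5,10}:  v_{2} + v_{4} + v_{5} + v_{10} = v_{8} ; sig = [4:1]

so the primitive-relation signature multiset is
    |P|=2: 19 collections, coeffs (), (), (1,1), (1,1), (1,1), (1,1), (1,1,1), (1,1,1), (1,1,1), (1,1,1), (1,1,1), (1,1,1), (1,1,1,2), (1,2,2), (1,2,2), (1,2,2), (2), (2), (2,3,3)
    |P|=3: 3 collections, coeffs (), (1), (1,1)
    |P|=4: 3 collections, coeffs (1), (1), (1)


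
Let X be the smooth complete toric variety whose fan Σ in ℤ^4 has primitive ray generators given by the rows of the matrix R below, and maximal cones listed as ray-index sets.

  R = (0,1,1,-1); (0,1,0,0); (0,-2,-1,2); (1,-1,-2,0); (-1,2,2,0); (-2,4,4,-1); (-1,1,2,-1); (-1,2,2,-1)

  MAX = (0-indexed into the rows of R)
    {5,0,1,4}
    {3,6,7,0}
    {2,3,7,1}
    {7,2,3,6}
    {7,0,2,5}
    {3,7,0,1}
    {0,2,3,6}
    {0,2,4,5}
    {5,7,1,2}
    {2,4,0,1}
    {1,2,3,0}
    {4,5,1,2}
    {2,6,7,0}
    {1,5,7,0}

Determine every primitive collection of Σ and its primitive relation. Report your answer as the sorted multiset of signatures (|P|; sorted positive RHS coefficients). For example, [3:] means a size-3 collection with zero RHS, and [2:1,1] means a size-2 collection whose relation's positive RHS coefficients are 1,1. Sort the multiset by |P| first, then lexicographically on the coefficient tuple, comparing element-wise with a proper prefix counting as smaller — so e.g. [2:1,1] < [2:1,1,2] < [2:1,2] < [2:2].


9 minimal non-faces of Δ(Σ) (on 8 rays):

  • {1,6}:  v_{1} + v_{6} = v_{7} — sig = [2:1]
  • {3,4}:  v_{3} + v_{4} = v_{1} — sig = [2:1]
  • {4,7}:  v_{4} + v_{7} = v_{5} — sig = [2:1]
  • {3,5}:  v_{3} + v_{5} = v_{1} + v_{7} — sig = [2:1,1]
  • {4,6}:  v_{4} + v_{6} = v_{0} + v_{2} + 2·v_{7} — sig = [2:1,1,2]
  • {5,6}:  v_{5} + v_{6} = v_{0} + v_{2} + 3·v_{7} — sig = [2:1,1,3]
  • {0,2,3,7}:  v_{0} + v_{2} + v_{3} + v_{7} = 0 — sig = [4:]
  • {0,1,2,7}:  v_{0} + v_{1} + v_{2} + v_{7} = v_{4} — sig = [4:1]
  • {0,1,2,5}:  v_{0} + v_{1} + v_{2} + v_{5} = 2·v_{4} — sig = [4:2]

Sorted signature multiset PRS(X):
[[2:1], [2:1], [2:1], [2:1,1], [2:1,1,2], [2:1,1,3], [4:], [4:1], [4:2]]


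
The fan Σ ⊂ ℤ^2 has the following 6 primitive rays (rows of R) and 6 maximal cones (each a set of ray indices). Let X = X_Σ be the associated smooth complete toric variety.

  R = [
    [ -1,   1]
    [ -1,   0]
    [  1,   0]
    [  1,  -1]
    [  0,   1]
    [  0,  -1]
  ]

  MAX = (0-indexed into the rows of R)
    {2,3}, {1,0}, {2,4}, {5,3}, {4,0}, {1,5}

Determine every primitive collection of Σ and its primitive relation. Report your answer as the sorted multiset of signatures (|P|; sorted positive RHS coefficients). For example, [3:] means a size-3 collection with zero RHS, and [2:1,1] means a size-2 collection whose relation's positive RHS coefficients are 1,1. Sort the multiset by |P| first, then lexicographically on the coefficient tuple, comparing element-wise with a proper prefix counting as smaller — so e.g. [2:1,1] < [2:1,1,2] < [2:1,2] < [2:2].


9 collections generate NE(X_Σ); each relation:

  {0,3}:  v_{0} + v_{3} = 0  so sig = [2:]
  {1,2}:  v_{1} + v_{2} = 0  so sig = [2:]
  {4,5}:  v_{4} + v_{5} = 0  so sig = [2:]
  {0,2}:  v_{0} + v_{2} = v_{4}  so sig = [2:1]
  {0,5}:  v_{0} + v_{5} = v_{1}  so sig = [2:1]
  {1,3}:  v_{1} + v_{3} = v_{5}  so sig = [2:1]
  {1,4}:  v_{1} + v_{4} = v_{0}  so sig = [2:1]
  {2,5}:  v_{2} + v_{5} = v_{3}  so sig = [2:1]
  {3,4}:  v_{3} + v_{4} = v_{2}  so sig = [2:1]

Hence PRS(X_Σ) =
{ [2:] ×3,  [2:1] ×6 }


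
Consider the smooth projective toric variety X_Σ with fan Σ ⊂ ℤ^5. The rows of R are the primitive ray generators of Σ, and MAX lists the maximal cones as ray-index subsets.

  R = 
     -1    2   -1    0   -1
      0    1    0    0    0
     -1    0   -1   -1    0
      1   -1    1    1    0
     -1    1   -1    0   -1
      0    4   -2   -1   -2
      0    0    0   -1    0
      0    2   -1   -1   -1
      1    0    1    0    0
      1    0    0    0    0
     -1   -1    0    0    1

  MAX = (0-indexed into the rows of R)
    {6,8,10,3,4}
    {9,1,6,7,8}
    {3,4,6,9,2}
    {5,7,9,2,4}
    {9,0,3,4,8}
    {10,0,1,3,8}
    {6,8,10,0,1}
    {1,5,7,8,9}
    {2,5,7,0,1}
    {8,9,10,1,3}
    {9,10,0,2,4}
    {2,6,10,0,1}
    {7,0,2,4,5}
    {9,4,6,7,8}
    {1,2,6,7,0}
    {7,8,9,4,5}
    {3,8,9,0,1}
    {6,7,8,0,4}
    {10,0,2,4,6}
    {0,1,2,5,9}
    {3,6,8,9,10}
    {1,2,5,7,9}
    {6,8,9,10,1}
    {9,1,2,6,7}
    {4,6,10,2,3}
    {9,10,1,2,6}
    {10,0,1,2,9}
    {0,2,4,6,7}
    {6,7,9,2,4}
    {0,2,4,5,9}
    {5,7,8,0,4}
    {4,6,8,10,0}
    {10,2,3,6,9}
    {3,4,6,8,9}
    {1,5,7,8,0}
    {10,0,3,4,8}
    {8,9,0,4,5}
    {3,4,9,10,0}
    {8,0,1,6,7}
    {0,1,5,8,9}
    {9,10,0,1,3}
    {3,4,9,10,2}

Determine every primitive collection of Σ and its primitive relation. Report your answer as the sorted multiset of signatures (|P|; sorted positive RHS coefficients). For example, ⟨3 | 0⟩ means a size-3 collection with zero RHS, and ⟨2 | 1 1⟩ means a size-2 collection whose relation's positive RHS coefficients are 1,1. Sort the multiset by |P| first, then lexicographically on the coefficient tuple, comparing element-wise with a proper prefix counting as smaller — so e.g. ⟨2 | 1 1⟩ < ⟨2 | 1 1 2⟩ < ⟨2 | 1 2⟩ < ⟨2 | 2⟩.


16 minimal non-faces of Δ(Σ) (on 11 rays):

  P = {1,4}:  v_{1} + v_{4} = v_{0}  ⇒ sig = ⟨2 | 1⟩
  P = {2,8}:  v_{2} + v_{8} = v_{6}  ⇒ sig = ⟨2 | 1⟩
  P = {7,10}:  v_{7} + v_{10} = v_{1} + v_{2}  ⇒ sig = ⟨2 | 1 1⟩
  P = {3,7}:  v_{3} + v_{7} = v_{4} + v_{8} + v_{9}  ⇒ sig = ⟨2 | 1 1 1⟩
  P = {5,10}:  v_{5} + v_{10} = v_{0} + v_{1} + v_{2} + v_{9}  ⇒ sig = ⟨2 | 1 1 1 1⟩
  P = {3,5}:  v_{3} + v_{5} = v_{0} + v_{4} + v_{8} + 2·v_{9}  ⇒ sig = ⟨2 | 1 1 1 2⟩
  P = {5,6}:  v_{5} + v_{6} = 2·v_{7}  ⇒ sig = ⟨2 | 2⟩
  P = {1,2,3}:  v_{1} + v_{2} + v_{3} = 0  ⇒ sig = ⟨3 | 0⟩
  P = {0,2,3}:  v_{0} + v_{2} + v_{3} = v_{4}  ⇒ sig = ⟨3 | 1⟩
  P = {0,6,9}:  v_{0} + v_{6} + v_{9} = v_{7}  ⇒ sig = ⟨3 | 1⟩
  P = {0,7,9}:  v_{0} + v_{7} + v_{9} = v_{5}  ⇒ sig = ⟨3 | 1⟩
  P = {1,3,6}:  v_{1} + v_{3} + v_{6} = v_{8}  ⇒ sig = ⟨3 | 1⟩
  P = {0,3,6}:  v_{0} + v_{3} + v_{6} = v_{4} + v_{8}  ⇒ sig = ⟨3 | 1 1⟩
  P = {4,8,9,10}:  v_{4} + v_{8} + v_{9} + v_{10} = 0  ⇒ sig = ⟨4 | 0⟩
  P = {0,8,9,10}:  v_{0} + v_{8} + v_{9} + v_{10} = v_{1}  ⇒ sig = ⟨4 | 1⟩
  P = {4,6,9,10}:  v_{4} + v_{6} + v_{9} + v_{10} = v_{2}  ⇒ sig = ⟨4 | 1⟩

Signatures (|P|; sorted positive RHS coefficients), sorted:
[⟨2 | 1⟩, ⟨2 | 1⟩, ⟨2 | 1 1⟩, ⟨2 | 1 1 1⟩, ⟨2 | 1 1 1 1⟩, ⟨2 | 1 1 1 2⟩, ⟨2 | 2⟩, ⟨3 | 0⟩, ⟨3 | 1⟩, ⟨3 | 1⟩, ⟨3 | 1⟩, ⟨3 | 1⟩, ⟨3 | 1 1⟩, ⟨4 | 0⟩, ⟨4 | 1⟩, ⟨4 | 1⟩]


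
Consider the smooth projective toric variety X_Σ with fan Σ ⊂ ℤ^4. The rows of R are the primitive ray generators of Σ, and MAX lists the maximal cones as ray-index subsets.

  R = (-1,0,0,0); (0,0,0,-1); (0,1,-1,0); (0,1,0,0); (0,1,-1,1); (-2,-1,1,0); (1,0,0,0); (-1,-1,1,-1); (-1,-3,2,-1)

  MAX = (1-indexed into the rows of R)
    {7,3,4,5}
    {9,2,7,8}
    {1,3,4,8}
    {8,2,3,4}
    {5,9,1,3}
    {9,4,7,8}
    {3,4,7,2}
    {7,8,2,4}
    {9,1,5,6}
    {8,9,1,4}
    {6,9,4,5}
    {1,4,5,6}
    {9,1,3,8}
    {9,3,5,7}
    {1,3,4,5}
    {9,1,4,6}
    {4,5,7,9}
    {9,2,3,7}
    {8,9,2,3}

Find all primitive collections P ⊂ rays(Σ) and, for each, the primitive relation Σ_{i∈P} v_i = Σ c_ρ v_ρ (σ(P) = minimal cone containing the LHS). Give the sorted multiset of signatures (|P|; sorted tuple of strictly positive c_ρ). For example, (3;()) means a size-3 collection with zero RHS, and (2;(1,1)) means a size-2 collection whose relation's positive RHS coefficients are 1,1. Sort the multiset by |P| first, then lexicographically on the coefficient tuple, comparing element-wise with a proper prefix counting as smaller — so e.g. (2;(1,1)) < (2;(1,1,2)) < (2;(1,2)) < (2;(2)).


Minimal non-faces — 12 found among 9 rays, 19 max cones:

  P={1,7}:  v_{1} + v_{7} = 0 ; sig = (2;())
  P={2,5}:  v_{2} + v_{5} = v_{3} ; sig = (2;(1))
  P={5,8}:  v_{5} + v_{8} = v_{1} ; sig = (2;(1))
  P={1,2}:  v_{1} + v_{2} = v_{3} + v_{8} ; sig = (2;(1,1))
  P={2,6}:  v_{2} + v_{6} = v_{1} + v_{8} ; sig = (2;(1,1))
  P={6,7}:  v_{6} + v_{7} = v_{4} + v_{5} + v_{9} ; sig = (2;(1,1,1))
  P={6,8}:  v_{6} + v_{8} = 2·v_{1} + v_{4} + v_{9} ; sig = (2;(1,1,2))
  P={3,6}:  v_{3} + v_{6} = 2·v_{1} ; sig = (2;(2))
  P={3,4,9}:  v_{3} + v_{4} + v_{9} = v_{8} ; sig = (3;(1))
  P={3,7,8}:  v_{3} + v_{7} + v_{8} = v_{2} ; sig = (3;(1))
  P={2,4,9}:  v_{2} + v_{4} + v_{9} = v_{7} + 2·v_{8} ; sig = (3;(1,2))
  P={1,4,5,9}:  v_{1} + v_{4} + v_{5} + v_{9} = v_{6} ; sig = (4;(1))

Sorted signature multiset PRS(X):
{ (2;()),  (2;(1)) ×2,  (2;(1,1)) ×2,  (2;(1,1,1)),  (2;(1,1,2)),  (2;(2)),  (3;(1)) ×2,  (3;(1,2)),  (4;(1)) }


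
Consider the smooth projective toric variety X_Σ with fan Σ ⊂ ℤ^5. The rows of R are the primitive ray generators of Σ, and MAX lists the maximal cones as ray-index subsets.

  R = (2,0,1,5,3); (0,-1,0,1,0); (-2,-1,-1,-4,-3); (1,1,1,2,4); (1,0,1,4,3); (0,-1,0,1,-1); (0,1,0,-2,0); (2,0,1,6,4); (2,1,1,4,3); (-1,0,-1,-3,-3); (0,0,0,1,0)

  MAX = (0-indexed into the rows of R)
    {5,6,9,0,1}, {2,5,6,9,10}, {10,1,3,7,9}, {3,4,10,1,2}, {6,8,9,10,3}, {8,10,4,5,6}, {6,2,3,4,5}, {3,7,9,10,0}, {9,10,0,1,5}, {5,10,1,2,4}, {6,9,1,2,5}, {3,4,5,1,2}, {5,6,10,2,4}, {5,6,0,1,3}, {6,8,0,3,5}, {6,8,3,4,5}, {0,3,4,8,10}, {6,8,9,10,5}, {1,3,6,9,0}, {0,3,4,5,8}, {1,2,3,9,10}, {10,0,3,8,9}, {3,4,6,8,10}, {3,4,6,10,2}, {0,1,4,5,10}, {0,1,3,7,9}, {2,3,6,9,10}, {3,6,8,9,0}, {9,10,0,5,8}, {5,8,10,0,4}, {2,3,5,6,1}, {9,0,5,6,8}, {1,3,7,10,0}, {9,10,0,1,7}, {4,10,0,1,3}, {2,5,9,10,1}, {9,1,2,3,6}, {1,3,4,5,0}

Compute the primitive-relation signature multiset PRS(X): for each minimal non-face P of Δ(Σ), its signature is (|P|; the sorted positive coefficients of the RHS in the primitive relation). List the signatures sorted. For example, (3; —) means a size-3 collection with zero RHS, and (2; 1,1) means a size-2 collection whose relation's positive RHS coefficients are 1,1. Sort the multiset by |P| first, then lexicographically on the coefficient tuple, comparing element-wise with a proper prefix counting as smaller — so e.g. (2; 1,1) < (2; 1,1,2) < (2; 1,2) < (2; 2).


16 collections generate NE(X_Σ); each relation:

  P={2,8}:  v_{2} + v_{8} = 0 ; sig = (2; —)
  P={0,2}:  v_{0} + v_{2} = v_{1} ; sig = (2; 1)
  P={1,8}:  v_{1} + v_{8} = v_{0} ; sig = (2; 1)
  P={4,9}:  v_{4} + v_{9} = v_{10} ; sig = (2; 1)
  P={5,7}:  v_{5} + v_{7} = v_{0} + v_{1} + v_{10} ; sig = (2; 1,1,1)
  P={6,7}:  v_{6} + v_{7} = v_{0} + v_{3} + v_{9} ; sig = (2; 1,1,1)
  P={2,7}:  v_{2} + v_{7} = 2·v_{1} + v_{3} + v_{9} + v_{10} ; sig = (2; 1,1,1,2)
  P={4,7}:  v_{4} + v_{7} = v_{0} + v_{1} + v_{3} + 2·v_{10} ; sig = (2; 1,1,1,2)
  P={7,8}:  v_{7} + v_{8} = 2·v_{0} + v_{3} + v_{9} + v_{10} ; sig = (2; 1,1,1,2)
  P={1,6,10}:  v_{1} + v_{6} + v_{10} = 0 ; sig = (3; —)
  P={3,5,9}:  v_{3} + v_{5} + v_{9} = 0 ; sig = (3; —)
  P={0,6,10}:  v_{0} + v_{6} + v_{10} = v_{8} ; sig = (3; 1)
  P={3,5,10}:  v_{3} + v_{5} + v_{10} = v_{4} ; sig = (3; 1)
  P={1,4,6}:  v_{1} + v_{4} + v_{6} = v_{3} + v_{5} ; sig = (3; 1,1)
  P={0,4,6}:  v_{0} + v_{4} + v_{6} = v_{3} + v_{5} + v_{8} ; sig = (3; 1,1,1)
  P={0,1,3,9,10}:  v_{0} + v_{1} + v_{3} + v_{9} + v_{10} = v_{7} ; sig = (5; 1)

Signatures (|P|; sorted positive RHS coefficients), sorted:
    (2; —)
    (2; 1)
    (2; 1)
    (2; 1)
    (2; 1,1,1)
    (2; 1,1,1)
    (2; 1,1,1,2)
    (2; 1,1,1,2)
    (2; 1,1,1,2)
    (3; —)
    (3; —)
    (3; 1)
    (3; 1)
    (3; 1,1)
    (3; 1,1,1)
    (5; 1)


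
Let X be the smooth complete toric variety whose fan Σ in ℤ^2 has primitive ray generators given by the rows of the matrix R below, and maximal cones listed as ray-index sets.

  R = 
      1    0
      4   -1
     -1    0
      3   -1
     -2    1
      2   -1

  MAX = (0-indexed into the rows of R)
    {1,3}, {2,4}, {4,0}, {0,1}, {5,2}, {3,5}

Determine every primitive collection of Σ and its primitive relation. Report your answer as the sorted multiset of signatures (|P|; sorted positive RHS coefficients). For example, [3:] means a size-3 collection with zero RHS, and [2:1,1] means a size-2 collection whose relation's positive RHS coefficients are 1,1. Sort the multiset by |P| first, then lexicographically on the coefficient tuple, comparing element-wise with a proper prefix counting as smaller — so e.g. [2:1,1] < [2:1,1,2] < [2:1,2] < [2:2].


The 9 primitive collections of Σ (r=6, n=2):

  P={0,2}:  v_{0} + v_{2} = 0  ⇒ sig = [2:]
  P={4,5}:  v_{4} + v_{5} = 0  ⇒ sig = [2:]
  P={0,3}:  v_{0} + v_{3} = v_{1}  ⇒ sig = [2:1]
  P={0,5}:  v_{0} + v_{5} = v_{3}  ⇒ sig = [2:1]
  P={1,2}:  v_{1} + v_{2} = v_{3}  ⇒ sig = [2:1]
  P={2,3}:  v_{2} + v_{3} = v_{5}  ⇒ sig = [2:1]
  P={3,4}:  v_{3} + v_{4} = v_{0}  ⇒ sig = [2:1]
  P={1,4}:  v_{1} + v_{4} = 2·v_{0}  ⇒ sig = [2:2]
  P={1,5}:  v_{1} + v_{5} = 2·v_{3}  ⇒ sig = [2:2]

so the primitive-relation signature multiset is
[[2:], [2:], [2:1], [2:1], [2:1], [2:1], [2:1], [2:2], [2:2]]


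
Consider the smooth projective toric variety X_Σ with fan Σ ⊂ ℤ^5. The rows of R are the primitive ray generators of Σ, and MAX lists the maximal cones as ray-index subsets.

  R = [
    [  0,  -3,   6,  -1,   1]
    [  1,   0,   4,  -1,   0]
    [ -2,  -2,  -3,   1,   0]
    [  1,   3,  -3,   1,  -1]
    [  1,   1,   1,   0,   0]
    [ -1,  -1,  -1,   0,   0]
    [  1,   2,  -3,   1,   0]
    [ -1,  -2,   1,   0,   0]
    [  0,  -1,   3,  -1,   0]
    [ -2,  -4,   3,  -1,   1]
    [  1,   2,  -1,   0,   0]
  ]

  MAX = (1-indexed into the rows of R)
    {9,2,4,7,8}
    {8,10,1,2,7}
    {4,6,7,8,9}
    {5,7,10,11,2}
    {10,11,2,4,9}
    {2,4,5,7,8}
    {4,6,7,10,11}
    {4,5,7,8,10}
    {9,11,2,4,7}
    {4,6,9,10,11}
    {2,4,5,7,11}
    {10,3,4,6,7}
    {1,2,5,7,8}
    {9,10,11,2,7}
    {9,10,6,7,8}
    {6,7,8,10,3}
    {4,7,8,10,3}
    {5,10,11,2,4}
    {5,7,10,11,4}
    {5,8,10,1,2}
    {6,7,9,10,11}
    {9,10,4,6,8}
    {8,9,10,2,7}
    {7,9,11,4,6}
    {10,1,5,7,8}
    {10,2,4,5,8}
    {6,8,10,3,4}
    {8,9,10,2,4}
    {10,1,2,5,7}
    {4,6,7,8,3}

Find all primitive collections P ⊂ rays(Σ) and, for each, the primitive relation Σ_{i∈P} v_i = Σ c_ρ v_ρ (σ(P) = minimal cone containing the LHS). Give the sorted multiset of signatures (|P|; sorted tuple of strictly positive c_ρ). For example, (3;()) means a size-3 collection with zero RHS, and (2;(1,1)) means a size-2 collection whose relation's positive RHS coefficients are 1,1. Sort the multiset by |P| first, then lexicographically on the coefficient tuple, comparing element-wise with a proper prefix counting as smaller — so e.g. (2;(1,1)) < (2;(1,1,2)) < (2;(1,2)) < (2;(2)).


17 minimal non-faces of Δ(Σ) (on 11 rays):

  {5,6}:  v_{5} + v_{6} = 0 ; sig = (2;())
  {8,11}:  v_{8} + v_{11} = 0 ; sig = (2;())
  {2,3}:  v_{2} + v_{3} = v_{8} ; sig = (2;(1))
  {2,6}:  v_{2} + v_{6} = v_{9} ; sig = (2;(1))
  {5,9}:  v_{5} + v_{9} = v_{2} ; sig = (2;(1))
  {3,9}:  v_{3} + v_{9} = v_{6} + v_{8} ; sig = (2;(1,1))
  {1,6}:  v_{1} + v_{6} = v_{2} + v_{7} + v_{8} + v_{10} ; sig = (2;(1,1,1,1))
  {1,11}:  v_{1} + v_{11} = v_{2} + v_{5} + v_{7} + v_{10} ; sig = (2;(1,1,1,1))
  {3,5}:  v_{3} + v_{5} = v_{4} + v_{7} + v_{8} + v_{10} ; sig = (2;(1,1,1,1))
  {3,11}:  v_{3} + v_{11} = v_{4} + v_{6} + v_{7} + v_{10} ; sig = (2;(1,1,1,1))
  {1,3}:  v_{1} + v_{3} = v_{5} + v_{7} + 2·v_{8} + v_{10} ; sig = (2;(1,1,1,2))
  {1,9}:  v_{1} + v_{9} = 2·v_{2} + v_{7} + v_{8} + v_{10} ; sig = (2;(1,1,1,2))
  {1,4}:  v_{1} + v_{4} = 2·v_{5} + v_{8} ; sig = (2;(1,2))
  {4,7,9,10}:  v_{4} + v_{7} + v_{9} + v_{10} = 0 ; sig = (4;())
  {2,4,7,10}:  v_{2} + v_{4} + v_{7} + v_{10} = v_{5} ; sig = (4;(1))
  {2,5,7,8,10}:  v_{2} + v_{5} + v_{7} + v_{8} + v_{10} = v_{1} ; sig = (5;(1))
  {4,6,7,8,10}:  v_{4} + v_{6} + v_{7} + v_{8} + v_{10} = v_{3} ; sig = (5;(1))

Sorted signature multiset PRS(X):
{ (2;()) ×2,  (2;(1)) ×3,  (2;(1,1)),  (2;(1,1,1,1)) ×4,  (2;(1,1,1,2)) ×2,  (2;(1,2)),  (4;()),  (4;(1)),  (5;(1)) ×2 }
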